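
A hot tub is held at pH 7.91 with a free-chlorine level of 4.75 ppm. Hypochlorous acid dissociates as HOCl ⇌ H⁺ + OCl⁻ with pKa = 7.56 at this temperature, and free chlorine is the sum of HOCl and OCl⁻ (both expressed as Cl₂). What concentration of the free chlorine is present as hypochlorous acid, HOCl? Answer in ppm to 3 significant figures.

[OCl⁻]/[HOCl] = 10^(pH − pKa) = 10^(7.91 − 7.56) = 10^0.35 = 2.239.
Fraction as HOCl = 1 / (1 + 2.239) = 0.3088.
HOCl = 0.3088 × 4.75 ppm = 1.467 ppm.

1.47 ppm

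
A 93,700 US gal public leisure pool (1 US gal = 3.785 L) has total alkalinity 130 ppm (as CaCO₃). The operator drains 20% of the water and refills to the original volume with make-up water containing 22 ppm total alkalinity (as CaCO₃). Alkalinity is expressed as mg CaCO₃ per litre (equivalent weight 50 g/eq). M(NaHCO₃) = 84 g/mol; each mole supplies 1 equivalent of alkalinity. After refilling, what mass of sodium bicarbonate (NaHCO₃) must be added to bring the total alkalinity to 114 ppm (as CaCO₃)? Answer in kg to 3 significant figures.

3.34 kg

Volume: 93,700 US gal × 3.785 L/gal = 354,654 L.
After draining 20% and refilling: 130 × 0.80 + 22 × 0.20 = 108.4 ppm.
Deficit to target: 114 − 108.4 = 5.6 mg/L.
As CaCO₃: 5.6 mg/L × 354,654 L = 1986 g; ÷ 50 g/eq ÷ 1 = 39.72 mol NaHCO₃.
Mass: 39.72 × 84 = 3337 g.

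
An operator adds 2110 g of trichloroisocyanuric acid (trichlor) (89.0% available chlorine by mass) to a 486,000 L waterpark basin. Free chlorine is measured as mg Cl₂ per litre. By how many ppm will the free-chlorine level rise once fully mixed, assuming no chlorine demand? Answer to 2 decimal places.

3.86 ppm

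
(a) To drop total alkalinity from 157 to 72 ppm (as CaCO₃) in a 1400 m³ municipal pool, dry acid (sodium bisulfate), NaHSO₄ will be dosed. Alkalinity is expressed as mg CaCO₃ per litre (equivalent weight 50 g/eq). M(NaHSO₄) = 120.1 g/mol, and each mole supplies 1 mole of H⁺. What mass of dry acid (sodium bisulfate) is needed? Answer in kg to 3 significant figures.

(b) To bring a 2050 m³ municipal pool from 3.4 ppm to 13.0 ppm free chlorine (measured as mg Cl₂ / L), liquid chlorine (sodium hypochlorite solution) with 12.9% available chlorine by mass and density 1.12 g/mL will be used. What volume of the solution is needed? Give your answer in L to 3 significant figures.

(a) 286 kg; (b) 136 L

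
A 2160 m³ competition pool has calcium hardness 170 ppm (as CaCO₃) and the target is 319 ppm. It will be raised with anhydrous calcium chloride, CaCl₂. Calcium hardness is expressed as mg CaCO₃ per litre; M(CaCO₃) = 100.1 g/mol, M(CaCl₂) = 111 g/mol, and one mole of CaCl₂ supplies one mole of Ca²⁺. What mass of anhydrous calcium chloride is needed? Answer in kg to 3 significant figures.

357 kg

Volume: 2160 m³ = 2,160,000 L.
Hardness to add: (319 − 170) = 149 mg/L as CaCO₃ × 2,160,000 L = 321,800 g as CaCO₃.
Moles of Ca²⁺ (1 mol Ca²⁺ ≡ 1 mol CaCO₃): 321,800 / 100.1 g/mol = 3215 mol.
Mass of CaCl₂: 3215 × 111 = 356,900 g.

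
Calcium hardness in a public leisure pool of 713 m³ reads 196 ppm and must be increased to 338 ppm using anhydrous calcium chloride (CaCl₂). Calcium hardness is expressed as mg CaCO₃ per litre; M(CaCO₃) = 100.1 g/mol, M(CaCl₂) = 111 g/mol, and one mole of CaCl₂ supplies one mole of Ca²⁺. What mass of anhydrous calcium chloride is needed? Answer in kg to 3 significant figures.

Volume: 713 m³ = 713,000 L.
Hardness to add: (338 − 196) = 142 mg/L as CaCO₃ × 713,000 L = 101,200 g as CaCO₃.
Moles of Ca²⁺ (1 mol Ca²⁺ ≡ 1 mol CaCO₃): 101,200 / 100.1 g/mol = 1011 mol.
Mass of CaCl₂: 1011 × 111 = 112,300 g.

112 kg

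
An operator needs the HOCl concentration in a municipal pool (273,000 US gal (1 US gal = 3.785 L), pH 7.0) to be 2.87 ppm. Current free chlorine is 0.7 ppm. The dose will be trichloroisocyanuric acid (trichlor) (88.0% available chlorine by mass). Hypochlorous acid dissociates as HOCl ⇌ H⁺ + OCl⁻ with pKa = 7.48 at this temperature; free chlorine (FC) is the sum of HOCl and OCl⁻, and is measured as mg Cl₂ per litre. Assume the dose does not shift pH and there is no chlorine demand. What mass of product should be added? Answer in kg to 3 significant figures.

3.66 kg

Volume: 273,000 US gal × 3.785 L/gal = 1,033,305 L.
[OCl⁻]/[HOCl] = 10^(pH − pKa) = 10^(7.0 − 7.48) = 0.3311; fraction as HOCl = 1/(1 + 0.3311) = 0.7512.
Free chlorine required for 2.87 ppm HOCl: 2.87 / 0.7512 = 3.82 ppm.
FC to add: 3.82 − 0.7 = 3.12 mg/L as Cl₂.
Cl₂ equivalent: 3.12 mg/L × 1,033,305 L = 3224 g.
Product at 88.0% available Cl: 3224 / 0.88 = 3664 g.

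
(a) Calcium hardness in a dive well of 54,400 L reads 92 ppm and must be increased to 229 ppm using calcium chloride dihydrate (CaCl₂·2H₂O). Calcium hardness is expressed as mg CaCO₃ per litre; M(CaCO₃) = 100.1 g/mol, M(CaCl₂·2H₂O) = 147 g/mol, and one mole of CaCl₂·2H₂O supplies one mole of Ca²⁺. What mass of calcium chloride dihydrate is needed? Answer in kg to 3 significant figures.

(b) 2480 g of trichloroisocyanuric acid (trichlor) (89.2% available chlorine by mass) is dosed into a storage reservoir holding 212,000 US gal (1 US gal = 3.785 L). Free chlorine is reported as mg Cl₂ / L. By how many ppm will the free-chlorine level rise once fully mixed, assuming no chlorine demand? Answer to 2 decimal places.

(a) Hardness to add: (229 − 92) = 137 mg/L as CaCO₃ × 54,400 L = 7453 g as CaCO₃.
(a) Moles of Ca²⁺ (1 mol Ca²⁺ ≡ 1 mol CaCO₃): 7453 / 100.1 g/mol = 74.45 mol.
(a) Mass of CaCl₂·2H₂O: 74.45 × 147 = 10,940 g.

(b) Volume: 212,000 US gal × 3.785 L/gal = 802,420 L.
(b) Available chlorine delivered: 2480 g × 0.892 = 2212 g as Cl₂.
(b) Concentration rise: 2212 g / 802,420 L = 2.757 mg/L = 2.76 ppm.

(a) 10.9 kg; (b) 2.76 ppm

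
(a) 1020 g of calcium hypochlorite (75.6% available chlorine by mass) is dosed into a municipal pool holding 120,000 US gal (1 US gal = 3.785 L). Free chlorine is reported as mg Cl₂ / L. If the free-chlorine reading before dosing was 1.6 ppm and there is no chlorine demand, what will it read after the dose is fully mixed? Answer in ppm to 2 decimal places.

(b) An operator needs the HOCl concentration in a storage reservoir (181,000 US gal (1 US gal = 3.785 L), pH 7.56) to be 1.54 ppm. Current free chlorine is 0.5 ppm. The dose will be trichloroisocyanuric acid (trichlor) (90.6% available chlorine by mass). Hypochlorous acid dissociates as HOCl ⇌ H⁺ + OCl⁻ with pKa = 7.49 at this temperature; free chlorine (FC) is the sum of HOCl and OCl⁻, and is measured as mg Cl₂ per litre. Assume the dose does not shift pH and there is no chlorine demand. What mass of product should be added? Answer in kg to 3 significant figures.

(a) 3.30 ppm; (b) 2.15 kg

(a) Volume: 120,000 US gal × 3.785 L/gal = 454,200 L.
(a) Available chlorine delivered: 1020 g × 0.756 = 771.1 g as Cl₂.
(a) Concentration rise: 771.1 g / 454,200 L = 1.698 mg/L = 1.70 ppm.
(a) Final FC: 1.6 + 1.70 = 3.30 ppm.

(b) Volume: 181,000 US gal × 3.785 L/gal = 685,085 L.
(b) [OCl⁻]/[HOCl] = 10^(pH − pKa) = 10^(7.56 − 7.49) = 1.175; fraction as HOCl = 1/(1 + 1.175) = 0.4598.
(b) Free chlorine required for 1.54 ppm HOCl: 1.54 / 0.4598 = 3.349 ppm.
(b) FC to add: 3.349 − 0.5 = 2.849 mg/L as Cl₂.
(b) Cl₂ equivalent: 2.849 mg/L × 685,085 L = 1952 g.
(b) Product at 90.6% available Cl: 1952 / 0.906 = 2155 g.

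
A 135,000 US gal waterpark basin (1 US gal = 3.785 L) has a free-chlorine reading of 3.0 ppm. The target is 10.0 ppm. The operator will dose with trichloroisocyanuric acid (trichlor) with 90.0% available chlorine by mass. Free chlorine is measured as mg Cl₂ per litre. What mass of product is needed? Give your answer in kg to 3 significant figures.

Volume: 135,000 US gal × 3.785 L/gal = 510,975 L.
Chlorine deficit: 10.0 − 3.0 = 7 ppm = 7 mg/L as Cl₂.
Cl₂ equivalent needed: 7 mg/L × 510,975 L = 3,577,000 mg = 3577 g.
Product at 90.0% available chlorine: 3577 / 0.9 = 3974 g.

3.97 kg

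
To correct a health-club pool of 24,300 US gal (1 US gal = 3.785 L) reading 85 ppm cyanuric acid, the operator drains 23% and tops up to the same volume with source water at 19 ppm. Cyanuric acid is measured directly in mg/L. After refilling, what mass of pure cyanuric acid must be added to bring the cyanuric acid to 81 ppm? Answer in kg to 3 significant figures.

1.03 kg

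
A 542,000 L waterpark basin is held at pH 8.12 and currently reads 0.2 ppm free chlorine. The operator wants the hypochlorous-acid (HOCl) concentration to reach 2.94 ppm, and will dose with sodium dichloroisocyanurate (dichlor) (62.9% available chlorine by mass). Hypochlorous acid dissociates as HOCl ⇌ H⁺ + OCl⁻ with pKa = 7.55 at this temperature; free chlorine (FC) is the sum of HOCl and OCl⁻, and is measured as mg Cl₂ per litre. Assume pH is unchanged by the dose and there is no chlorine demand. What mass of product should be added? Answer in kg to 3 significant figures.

[OCl⁻]/[HOCl] = 10^(pH − pKa) = 10^(8.12 − 7.55) = 3.715; fraction as HOCl = 1/(1 + 3.715) = 0.2121.
Free chlorine required for 2.94 ppm HOCl: 2.94 / 0.2121 = 13.86 ppm.
FC to add: 13.86 − 0.2 = 13.66 mg/L as Cl₂.
Cl₂ equivalent: 13.66 mg/L × 542,000 L = 7405 g.
Product at 62.9% available Cl: 7405 / 0.629 = 11,770 g.

11.8 kg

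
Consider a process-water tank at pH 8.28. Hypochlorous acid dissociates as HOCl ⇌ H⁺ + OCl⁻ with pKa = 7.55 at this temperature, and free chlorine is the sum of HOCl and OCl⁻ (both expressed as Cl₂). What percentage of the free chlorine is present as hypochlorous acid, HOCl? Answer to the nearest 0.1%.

15.7%

[OCl⁻]/[HOCl] = 10^(pH − pKa) = 10^(8.28 − 7.55) = 10^0.73 = 5.37.
Fraction as HOCl = 1 / (1 + 5.37) = 0.157.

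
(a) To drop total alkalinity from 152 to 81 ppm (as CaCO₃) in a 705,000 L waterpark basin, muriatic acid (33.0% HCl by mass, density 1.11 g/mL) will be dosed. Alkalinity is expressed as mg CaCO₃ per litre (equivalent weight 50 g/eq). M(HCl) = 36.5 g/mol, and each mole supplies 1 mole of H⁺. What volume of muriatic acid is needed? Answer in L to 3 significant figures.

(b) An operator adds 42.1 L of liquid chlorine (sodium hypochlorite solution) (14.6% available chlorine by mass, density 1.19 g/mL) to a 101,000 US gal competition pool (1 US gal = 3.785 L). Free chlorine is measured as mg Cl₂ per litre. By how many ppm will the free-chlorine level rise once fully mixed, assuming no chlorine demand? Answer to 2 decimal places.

(a) Alkalinity to neutralize: (152 − 81) = 71 mg/L as CaCO₃ × 705,000 L = 50,060 g as CaCO₃.
(a) Equivalents of H⁺ required: 50,060 ÷ 50 g/eq = 1001 eq = 1001 mol HCl.
(a) Mass of HCl: 1001 × 36.5 = 36,540 g.
(a) Mass of 33.0% solution: 36,540 / 0.33 = 110,700 g.
(a) Volume: 110,700 g ÷ 1.11 g/mL = 99,750 mL.

(b) Volume: 101,000 US gal × 3.785 L/gal = 382,285 L.
(b) Mass of solution: 42.1 L × 1000 mL/L × 1.19 g/mL = 50,100 g.
(b) Available chlorine delivered: 50,100 g × 0.146 = 7314 g as Cl₂.
(b) Concentration rise: 7314 g / 382,285 L = 19.13 mg/L = 19.13 ppm.

(a) 99.8 L; (b) 19.13 ppm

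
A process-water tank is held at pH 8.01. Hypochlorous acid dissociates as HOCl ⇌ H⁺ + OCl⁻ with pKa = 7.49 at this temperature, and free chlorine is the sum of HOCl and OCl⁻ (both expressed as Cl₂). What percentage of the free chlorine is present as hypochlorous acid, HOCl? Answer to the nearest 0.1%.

23.2%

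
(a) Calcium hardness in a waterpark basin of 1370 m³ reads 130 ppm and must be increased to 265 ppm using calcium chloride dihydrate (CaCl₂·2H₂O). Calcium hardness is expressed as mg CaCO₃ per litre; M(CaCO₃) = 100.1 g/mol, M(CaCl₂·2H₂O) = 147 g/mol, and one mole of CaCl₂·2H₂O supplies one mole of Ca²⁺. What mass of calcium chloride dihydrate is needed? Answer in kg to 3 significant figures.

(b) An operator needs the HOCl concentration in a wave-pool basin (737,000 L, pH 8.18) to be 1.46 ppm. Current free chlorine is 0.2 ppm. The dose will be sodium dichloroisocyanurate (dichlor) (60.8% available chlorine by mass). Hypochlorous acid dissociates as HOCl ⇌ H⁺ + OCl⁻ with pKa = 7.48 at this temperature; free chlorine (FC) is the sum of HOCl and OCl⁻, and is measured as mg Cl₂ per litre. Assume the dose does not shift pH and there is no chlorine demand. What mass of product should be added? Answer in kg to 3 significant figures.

(a) 272 kg; (b) 10.4 kg

(a) Volume: 1370 m³ = 1,370,000 L.
(a) Hardness to add: (265 − 130) = 135 mg/L as CaCO₃ × 1,370,000 L = 185,000 g as CaCO₃.
(a) Moles of Ca²⁺ (1 mol Ca²⁺ ≡ 1 mol CaCO₃): 185,000 / 100.1 g/mol = 1848 mol.
(a) Mass of CaCl₂·2H₂O: 1848 × 147 = 271,600 g.

(b) [OCl⁻]/[HOCl] = 10^(pH − pKa) = 10^(8.18 − 7.48) = 5.012; fraction as HOCl = 1/(1 + 5.012) = 0.1663.
(b) Free chlorine required for 1.46 ppm HOCl: 1.46 / 0.1663 = 8.777 ppm.
(b) FC to add: 8.777 − 0.2 = 8.577 mg/L as Cl₂.
(b) Cl₂ equivalent: 8.577 mg/L × 737,000 L = 6321 g.
(b) Product at 60.8% available Cl: 6321 / 0.608 = 10,400 g.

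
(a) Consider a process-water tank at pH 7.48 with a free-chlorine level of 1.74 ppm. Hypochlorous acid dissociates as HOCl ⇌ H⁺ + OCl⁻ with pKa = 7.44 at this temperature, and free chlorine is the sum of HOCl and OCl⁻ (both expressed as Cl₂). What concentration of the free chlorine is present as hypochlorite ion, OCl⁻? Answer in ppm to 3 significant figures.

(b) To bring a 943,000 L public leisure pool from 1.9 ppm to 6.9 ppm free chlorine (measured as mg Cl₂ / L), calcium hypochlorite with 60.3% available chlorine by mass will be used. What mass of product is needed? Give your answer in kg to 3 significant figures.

(a) 0.910 ppm; (b) 7.82 kg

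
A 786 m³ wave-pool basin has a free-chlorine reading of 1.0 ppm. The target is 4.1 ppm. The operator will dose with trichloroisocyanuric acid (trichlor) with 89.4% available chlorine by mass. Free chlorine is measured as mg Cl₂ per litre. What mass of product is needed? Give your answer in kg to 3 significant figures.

2.73 kg

Volume: 786 m³ = 786,000 L.
Chlorine deficit: 4.1 − 1.0 = 3.1 ppm = 3.1 mg/L as Cl₂.
Cl₂ equivalent needed: 3.1 mg/L × 786,000 L = 2,437,000 mg = 2437 g.
Product at 89.4% available chlorine: 2437 / 0.894 = 2726 g.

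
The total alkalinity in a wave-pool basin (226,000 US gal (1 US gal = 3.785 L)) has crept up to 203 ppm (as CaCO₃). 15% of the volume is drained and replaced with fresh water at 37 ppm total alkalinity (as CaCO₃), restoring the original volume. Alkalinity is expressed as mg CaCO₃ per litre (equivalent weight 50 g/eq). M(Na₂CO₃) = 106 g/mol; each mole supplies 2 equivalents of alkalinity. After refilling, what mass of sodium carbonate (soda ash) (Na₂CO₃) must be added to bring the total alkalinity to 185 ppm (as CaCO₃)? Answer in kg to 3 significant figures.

6.26 kg

Volume: 226,000 US gal × 3.785 L/gal = 855,410 L.
After draining 15% and refilling: 203 × 0.85 + 37 × 0.15 = 178.1 ppm.
Deficit to target: 185 − 178.1 = 6.9 mg/L.
As CaCO₃: 6.9 mg/L × 855,410 L = 5902 g; ÷ 50 g/eq ÷ 2 = 59.02 mol Na₂CO₃.
Mass: 59.02 × 106 = 6256 g.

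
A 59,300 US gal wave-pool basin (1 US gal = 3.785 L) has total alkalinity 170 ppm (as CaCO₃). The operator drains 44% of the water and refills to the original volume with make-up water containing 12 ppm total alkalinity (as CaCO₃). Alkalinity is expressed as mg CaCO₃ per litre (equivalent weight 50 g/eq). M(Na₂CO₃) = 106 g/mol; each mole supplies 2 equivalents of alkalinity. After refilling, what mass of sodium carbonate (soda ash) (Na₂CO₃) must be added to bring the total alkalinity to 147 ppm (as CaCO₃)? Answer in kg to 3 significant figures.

11.1 kg

Volume: 59,300 US gal × 3.785 L/gal = 224,450 L.
After draining 44% and refilling: 170 × 0.56 + 12 × 0.44 = 100.48 ppm.
Deficit to target: 147 − 100.48 = 46.52 mg/L.
As CaCO₃: 46.52 mg/L × 224,450 L = 10,440 g; ÷ 50 g/eq ÷ 2 = 104.4 mol Na₂CO₃.
Mass: 104.4 × 106 = 11,070 g.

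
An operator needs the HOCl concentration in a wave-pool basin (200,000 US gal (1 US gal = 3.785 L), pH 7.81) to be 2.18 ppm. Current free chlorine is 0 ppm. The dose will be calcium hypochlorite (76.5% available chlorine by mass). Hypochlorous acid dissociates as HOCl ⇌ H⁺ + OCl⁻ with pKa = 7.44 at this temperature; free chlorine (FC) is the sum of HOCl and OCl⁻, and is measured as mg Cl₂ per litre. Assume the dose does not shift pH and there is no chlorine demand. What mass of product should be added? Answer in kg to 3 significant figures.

Volume: 200,000 US gal × 3.785 L/gal = 757,000 L.
[OCl⁻]/[HOCl] = 10^(pH − pKa) = 10^(7.81 − 7.44) = 2.344; fraction as HOCl = 1/(1 + 2.344) = 0.299.
Free chlorine required for 2.18 ppm HOCl: 2.18 / 0.299 = 7.29 ppm.
FC to add: 7.29 − 0 = 7.29 mg/L as Cl₂.
Cl₂ equivalent: 7.29 mg/L × 757,000 L = 5519 g.
Product at 76.5% available Cl: 5519 / 0.765 = 7214 g.

7.21 kg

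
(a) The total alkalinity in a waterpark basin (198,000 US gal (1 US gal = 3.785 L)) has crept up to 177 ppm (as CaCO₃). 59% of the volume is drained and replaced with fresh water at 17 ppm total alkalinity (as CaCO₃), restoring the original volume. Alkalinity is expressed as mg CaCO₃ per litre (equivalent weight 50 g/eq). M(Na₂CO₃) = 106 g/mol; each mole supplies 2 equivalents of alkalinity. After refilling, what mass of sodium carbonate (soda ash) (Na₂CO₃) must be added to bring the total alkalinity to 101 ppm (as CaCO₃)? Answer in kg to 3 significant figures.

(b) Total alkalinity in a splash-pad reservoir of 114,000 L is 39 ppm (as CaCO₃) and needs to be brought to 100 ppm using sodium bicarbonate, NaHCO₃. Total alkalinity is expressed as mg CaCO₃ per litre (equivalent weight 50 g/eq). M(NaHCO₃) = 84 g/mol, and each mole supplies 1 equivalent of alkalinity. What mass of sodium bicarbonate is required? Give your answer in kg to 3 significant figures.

(a) 14.6 kg; (b) 11.7 kg

(a) Volume: 198,000 US gal × 3.785 L/gal = 749,430 L.
(a) After draining 59% and refilling: 177 × 0.41 + 17 × 0.59 = 82.6 ppm.
(a) Deficit to target: 101 − 82.6 = 18.4 mg/L.
(a) As CaCO₃: 18.4 mg/L × 749,430 L = 13,790 g; ÷ 50 g/eq ÷ 2 = 137.9 mol Na₂CO₃.
(a) Mass: 137.9 × 106 = 14,620 g.

(b) Alkalinity to add: (100 − 39) = 61 mg/L as CaCO₃ × 114,000 L = 6954 g as CaCO₃.
(b) Equivalents: 6954 g ÷ 50 g/eq = 139.1 eq.
(b) NaHCO₃ supplies 1 eq per mole → 139.1 mol.
(b) Mass: 139.1 mol × 84 g/mol = 11,680 g.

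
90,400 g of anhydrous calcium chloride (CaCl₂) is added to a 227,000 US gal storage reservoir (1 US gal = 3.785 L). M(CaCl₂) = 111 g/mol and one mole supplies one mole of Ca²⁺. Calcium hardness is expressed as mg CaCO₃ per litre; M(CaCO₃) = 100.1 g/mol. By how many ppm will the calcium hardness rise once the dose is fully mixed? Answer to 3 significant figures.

94.9 ppm

Volume: 227,000 US gal × 3.785 L/gal = 859,195 L.
Moles of Ca²⁺: 90,400 g ÷ 111 g/mol = 814.4 mol.
As CaCO₃: 814.4 mol × 100.1 g/mol = 81,520 g.
Rise: 81,520 g / 859,195 L × 1000 = 94.88 mg/L.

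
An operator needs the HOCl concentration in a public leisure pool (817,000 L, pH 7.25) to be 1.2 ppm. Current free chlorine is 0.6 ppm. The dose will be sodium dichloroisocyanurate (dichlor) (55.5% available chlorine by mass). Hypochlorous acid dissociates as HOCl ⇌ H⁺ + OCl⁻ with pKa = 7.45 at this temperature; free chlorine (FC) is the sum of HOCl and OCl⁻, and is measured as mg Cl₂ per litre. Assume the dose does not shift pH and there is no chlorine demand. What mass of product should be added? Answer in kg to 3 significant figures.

2.00 kg

[OCl⁻]/[HOCl] = 10^(pH − pKa) = 10^(7.25 − 7.45) = 0.631; fraction as HOCl = 1/(1 + 0.631) = 0.6131.
Free chlorine required for 1.2 ppm HOCl: 1.2 / 0.6131 = 1.957 ppm.
FC to add: 1.957 − 0.6 = 1.357 mg/L as Cl₂.
Cl₂ equivalent: 1.357 mg/L × 817,000 L = 1109 g.
Product at 55.5% available Cl: 1109 / 0.555 = 1998 g.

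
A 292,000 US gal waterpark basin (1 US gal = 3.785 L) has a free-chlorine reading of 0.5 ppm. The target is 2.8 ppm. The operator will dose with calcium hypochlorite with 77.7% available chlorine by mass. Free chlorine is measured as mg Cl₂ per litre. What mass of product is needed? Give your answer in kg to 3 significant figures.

Volume: 292,000 US gal × 3.785 L/gal = 1,105,220 L.
Chlorine deficit: 2.8 − 0.5 = 2.3 ppm = 2.3 mg/L as Cl₂.
Cl₂ equivalent needed: 2.3 mg/L × 1,105,220 L = 2,542,000 mg = 2542 g.
Product at 77.7% available chlorine: 2542 / 0.777 = 3272 g.

3.27 kg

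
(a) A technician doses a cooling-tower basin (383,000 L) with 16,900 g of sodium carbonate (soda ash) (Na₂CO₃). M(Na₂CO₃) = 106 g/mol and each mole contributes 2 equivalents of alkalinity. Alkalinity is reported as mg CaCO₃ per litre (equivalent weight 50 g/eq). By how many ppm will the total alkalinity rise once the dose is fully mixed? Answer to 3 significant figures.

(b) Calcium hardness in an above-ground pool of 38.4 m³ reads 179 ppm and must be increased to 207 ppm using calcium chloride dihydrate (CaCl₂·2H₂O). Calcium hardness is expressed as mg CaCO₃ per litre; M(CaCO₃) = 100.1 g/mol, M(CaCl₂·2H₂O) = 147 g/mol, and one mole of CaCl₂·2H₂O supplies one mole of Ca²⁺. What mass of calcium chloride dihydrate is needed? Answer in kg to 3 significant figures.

(a) 41.6 ppm; (b) 1.58 kg

(a) Moles of Na₂CO₃: 16,900 g ÷ 106 g/mol = 159.4 mol → 318.9 eq of alkalinity.
(a) As CaCO₃: 318.9 eq × 50 g/eq = 15,940 g.
(a) Rise: 15,940 g / 383,000 L × 1000 = 41.63 mg/L.

(b) Volume: 38.4 m³ = 38,400 L.
(b) Hardness to add: (207 − 179) = 28 mg/L as CaCO₃ × 38,400 L = 1075 g as CaCO₃.
(b) Moles of Ca²⁺ (1 mol Ca²⁺ ≡ 1 mol CaCO₃): 1075 / 100.1 g/mol = 10.74 mol.
(b) Mass of CaCl₂·2H₂O: 10.74 × 147 = 1579 g.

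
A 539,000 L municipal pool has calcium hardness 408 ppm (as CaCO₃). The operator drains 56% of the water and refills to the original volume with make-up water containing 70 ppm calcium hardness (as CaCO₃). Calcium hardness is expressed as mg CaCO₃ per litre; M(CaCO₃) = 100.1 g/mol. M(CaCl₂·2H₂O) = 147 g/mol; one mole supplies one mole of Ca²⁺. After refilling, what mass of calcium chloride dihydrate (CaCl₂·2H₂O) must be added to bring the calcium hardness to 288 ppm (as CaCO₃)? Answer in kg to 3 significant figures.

54.8 kg

After draining 56% and refilling: 408 × 0.44 + 70 × 0.56 = 218.72 ppm.
Deficit to target: 288 − 218.72 = 69.28 mg/L.
As CaCO₃: 69.28 mg/L × 539,000 L = 37,340 g; ÷ 100.1 = 373 mol Ca²⁺.
Mass: 373 × 147 = 54,840 g.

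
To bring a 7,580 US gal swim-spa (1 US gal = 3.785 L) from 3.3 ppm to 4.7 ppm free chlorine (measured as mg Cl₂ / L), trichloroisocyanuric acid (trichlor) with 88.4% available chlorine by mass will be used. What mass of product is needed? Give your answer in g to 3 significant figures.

45.4 g

Volume: 7,580 US gal × 3.785 L/gal = 28,690 L.
Chlorine deficit: 4.7 − 3.3 = 1.4 ppm = 1.4 mg/L as Cl₂.
Cl₂ equivalent needed: 1.4 mg/L × 28,690 L = 40,170 mg = 40.17 g.
Product at 88.4% available chlorine: 40.17 / 0.884 = 45.44 g.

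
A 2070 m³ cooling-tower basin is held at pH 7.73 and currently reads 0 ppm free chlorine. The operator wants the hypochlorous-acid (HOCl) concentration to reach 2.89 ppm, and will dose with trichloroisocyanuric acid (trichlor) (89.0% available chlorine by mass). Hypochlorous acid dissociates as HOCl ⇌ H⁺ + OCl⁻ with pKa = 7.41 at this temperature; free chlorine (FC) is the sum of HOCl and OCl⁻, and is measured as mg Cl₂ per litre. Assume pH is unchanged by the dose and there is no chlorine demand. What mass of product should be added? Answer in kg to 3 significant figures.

20.8 kg

Volume: 2070 m³ = 2,070,000 L.
[OCl⁻]/[HOCl] = 10^(pH − pKa) = 10^(7.73 − 7.41) = 2.089; fraction as HOCl = 1/(1 + 2.089) = 0.3237.
Free chlorine required for 2.89 ppm HOCl: 2.89 / 0.3237 = 8.928 ppm.
FC to add: 8.928 − 0 = 8.928 mg/L as Cl₂.
Cl₂ equivalent: 8.928 mg/L × 2,070,000 L = 18,480 g.
Product at 89.0% available Cl: 18,480 / 0.89 = 20,770 g.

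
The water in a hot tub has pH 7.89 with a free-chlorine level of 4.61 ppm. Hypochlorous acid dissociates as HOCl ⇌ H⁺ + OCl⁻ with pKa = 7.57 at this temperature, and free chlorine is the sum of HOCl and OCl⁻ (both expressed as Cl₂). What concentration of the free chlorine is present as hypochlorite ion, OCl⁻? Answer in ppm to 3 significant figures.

3.12 ppm

[OCl⁻]/[HOCl] = 10^(pH − pKa) = 10^(7.89 − 7.57) = 10^0.32 = 2.089.
Fraction as HOCl = 1 / (1 + 2.089) = 0.3237.
OCl⁻ = (1 − 0.3237) × 4.61 ppm = 3.118 ppm.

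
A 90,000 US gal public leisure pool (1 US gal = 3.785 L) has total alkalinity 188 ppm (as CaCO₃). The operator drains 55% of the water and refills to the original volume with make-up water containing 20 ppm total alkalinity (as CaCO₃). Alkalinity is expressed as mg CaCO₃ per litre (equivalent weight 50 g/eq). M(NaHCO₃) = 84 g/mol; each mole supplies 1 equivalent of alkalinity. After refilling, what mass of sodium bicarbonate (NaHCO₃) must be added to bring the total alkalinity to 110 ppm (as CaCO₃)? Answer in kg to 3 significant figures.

Volume: 90,000 US gal × 3.785 L/gal = 340,650 L.
After draining 55% and refilling: 188 × 0.45 + 20 × 0.55 = 95.6 ppm.
Deficit to target: 110 − 95.6 = 14.4 mg/L.
As CaCO₃: 14.4 mg/L × 340,650 L = 4905 g; ÷ 50 g/eq ÷ 1 = 98.11 mol NaHCO₃.
Mass: 98.11 × 84 = 8241 g.

8.24 kg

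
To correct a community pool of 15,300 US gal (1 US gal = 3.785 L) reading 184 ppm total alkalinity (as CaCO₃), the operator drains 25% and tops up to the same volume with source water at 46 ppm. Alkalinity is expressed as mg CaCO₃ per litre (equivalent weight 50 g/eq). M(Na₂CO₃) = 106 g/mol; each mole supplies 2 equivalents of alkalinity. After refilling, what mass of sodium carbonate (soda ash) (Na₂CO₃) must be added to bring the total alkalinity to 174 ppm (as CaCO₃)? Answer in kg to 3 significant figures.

Volume: 15,300 US gal × 3.785 L/gal = 57,910 L.
After draining 25% and refilling: 184 × 0.75 + 46 × 0.25 = 149.5 ppm.
Deficit to target: 174 − 149.5 = 24.5 mg/L.
As CaCO₃: 24.5 mg/L × 57,910 L = 1419 g; ÷ 50 g/eq ÷ 2 = 14.19 mol Na₂CO₃.
Mass: 14.19 × 106 = 1504 g.

1.50 kg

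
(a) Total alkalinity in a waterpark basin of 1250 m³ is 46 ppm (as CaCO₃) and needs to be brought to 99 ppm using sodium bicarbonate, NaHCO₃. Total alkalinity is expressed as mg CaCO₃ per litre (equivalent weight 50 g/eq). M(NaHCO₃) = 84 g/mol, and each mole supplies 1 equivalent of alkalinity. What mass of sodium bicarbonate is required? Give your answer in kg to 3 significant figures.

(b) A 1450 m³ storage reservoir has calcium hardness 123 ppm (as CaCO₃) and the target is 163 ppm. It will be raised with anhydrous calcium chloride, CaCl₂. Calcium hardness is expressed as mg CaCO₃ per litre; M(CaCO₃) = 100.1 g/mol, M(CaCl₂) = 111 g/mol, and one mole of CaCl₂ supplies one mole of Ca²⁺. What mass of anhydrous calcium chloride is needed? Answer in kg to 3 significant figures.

(a) 111 kg; (b) 64.3 kg

(a) Volume: 1250 m³ = 1,250,000 L.
(a) Alkalinity to add: (99 − 46) = 53 mg/L as CaCO₃ × 1,250,000 L = 66,250 g as CaCO₃.
(a) Equivalents: 66,250 g ÷ 50 g/eq = 1325 eq.
(a) NaHCO₃ supplies 1 eq per mole → 1325 mol.
(a) Mass: 1325 mol × 84 g/mol = 111,300 g.

(b) Volume: 1450 m³ = 1,450,000 L.
(b) Hardness to add: (163 − 123) = 40 mg/L as CaCO₃ × 1,450,000 L = 58,000 g as CaCO₃.
(b) Moles of Ca²⁺ (1 mol Ca²⁺ ≡ 1 mol CaCO₃): 58,000 / 100.1 g/mol = 579.4 mol.
(b) Mass of CaCl₂: 579.4 × 111 = 64,320 g.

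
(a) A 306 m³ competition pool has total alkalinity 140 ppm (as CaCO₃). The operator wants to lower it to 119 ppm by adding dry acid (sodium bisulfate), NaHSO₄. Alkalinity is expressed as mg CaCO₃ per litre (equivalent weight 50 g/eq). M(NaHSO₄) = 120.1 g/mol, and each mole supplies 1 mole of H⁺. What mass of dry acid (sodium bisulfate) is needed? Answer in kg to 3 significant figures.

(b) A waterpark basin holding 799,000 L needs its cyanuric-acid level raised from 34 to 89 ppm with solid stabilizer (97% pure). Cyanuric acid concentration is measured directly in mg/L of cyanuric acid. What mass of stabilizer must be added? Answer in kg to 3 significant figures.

(a) Volume: 306 m³ = 306,000 L.
(a) Alkalinity to neutralize: (140 − 119) = 21 mg/L as CaCO₃ × 306,000 L = 6426 g as CaCO₃.
(a) Equivalents of H⁺ required: 6426 ÷ 50 g/eq = 128.5 eq = 128.5 mol NaHSO₄.
(a) Mass of NaHSO₄: 128.5 × 120.1 = 15,440 g.

(b) CYA to add: (89 − 34) = 55 mg/L × 799,000 L = 43,940 g cyanuric acid.
(b) At 97% purity: 43,940 / 0.97 = 45,300 g product.

(a) 15.4 kg; (b) 45.3 kg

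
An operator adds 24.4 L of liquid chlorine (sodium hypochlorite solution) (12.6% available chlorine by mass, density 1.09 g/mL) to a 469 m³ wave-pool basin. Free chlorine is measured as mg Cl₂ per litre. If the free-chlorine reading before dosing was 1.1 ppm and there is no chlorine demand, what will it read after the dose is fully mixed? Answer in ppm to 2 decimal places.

8.25 ppm

Volume: 469 m³ = 469,000 L.
Mass of solution: 24.4 L × 1000 mL/L × 1.09 g/mL = 26,600 g.
Available chlorine delivered: 26,600 g × 0.126 = 3351 g as Cl₂.
Concentration rise: 3351 g / 469,000 L = 7.145 mg/L = 7.15 ppm.
Final FC: 1.1 + 7.15 = 8.25 ppm.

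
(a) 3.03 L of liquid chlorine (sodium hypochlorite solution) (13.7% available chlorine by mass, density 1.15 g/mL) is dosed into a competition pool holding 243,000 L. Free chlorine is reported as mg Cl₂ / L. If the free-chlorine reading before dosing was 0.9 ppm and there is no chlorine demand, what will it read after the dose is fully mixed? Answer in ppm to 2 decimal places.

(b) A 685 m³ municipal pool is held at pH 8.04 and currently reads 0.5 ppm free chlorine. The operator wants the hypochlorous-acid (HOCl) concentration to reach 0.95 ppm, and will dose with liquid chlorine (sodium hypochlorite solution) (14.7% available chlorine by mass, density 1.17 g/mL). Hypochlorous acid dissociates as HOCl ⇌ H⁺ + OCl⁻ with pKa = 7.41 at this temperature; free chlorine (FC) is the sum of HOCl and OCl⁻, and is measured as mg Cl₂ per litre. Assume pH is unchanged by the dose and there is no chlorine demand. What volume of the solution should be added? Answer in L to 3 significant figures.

(a) 2.86 ppm; (b) 17.9 L

(a) Mass of solution: 3.03 L × 1000 mL/L × 1.15 g/mL = 3484 g.
(a) Available chlorine delivered: 3484 g × 0.137 = 477.4 g as Cl₂.
(a) Concentration rise: 477.4 g / 243,000 L = 1.965 mg/L = 1.96 ppm.
(a) Final FC: 0.9 + 1.96 = 2.86 ppm.

(b) Volume: 685 m³ = 685,000 L.
(b) [OCl⁻]/[HOCl] = 10^(pH − pKa) = 10^(8.04 − 7.41) = 4.266; fraction as HOCl = 1/(1 + 4.266) = 0.1899.
(b) Free chlorine required for 0.95 ppm HOCl: 0.95 / 0.1899 = 5.003 ppm.
(b) FC to add: 5.003 − 0.5 = 4.503 mg/L as Cl₂.
(b) Cl₂ equivalent: 4.503 mg/L × 685,000 L = 3084 g.
(b) Product at 14.7% available Cl: 3084 / 0.147 = 20,980 g.
(b) Volume: 20,980 g ÷ 1.17 g/mL = 17,930 mL.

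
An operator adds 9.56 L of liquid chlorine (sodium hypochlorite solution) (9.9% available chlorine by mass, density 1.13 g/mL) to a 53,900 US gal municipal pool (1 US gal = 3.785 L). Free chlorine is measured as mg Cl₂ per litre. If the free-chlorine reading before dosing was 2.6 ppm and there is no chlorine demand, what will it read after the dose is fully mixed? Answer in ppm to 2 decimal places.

7.84 ppm

Volume: 53,900 US gal × 3.785 L/gal = 204,012 L.
Mass of solution: 9.56 L × 1000 mL/L × 1.13 g/mL = 10,800 g.
Available chlorine delivered: 10,800 g × 0.099 = 1069 g as Cl₂.
Concentration rise: 1069 g / 204,012 L = 5.242 mg/L = 5.24 ppm.
Final FC: 2.6 + 5.24 = 7.84 ppm.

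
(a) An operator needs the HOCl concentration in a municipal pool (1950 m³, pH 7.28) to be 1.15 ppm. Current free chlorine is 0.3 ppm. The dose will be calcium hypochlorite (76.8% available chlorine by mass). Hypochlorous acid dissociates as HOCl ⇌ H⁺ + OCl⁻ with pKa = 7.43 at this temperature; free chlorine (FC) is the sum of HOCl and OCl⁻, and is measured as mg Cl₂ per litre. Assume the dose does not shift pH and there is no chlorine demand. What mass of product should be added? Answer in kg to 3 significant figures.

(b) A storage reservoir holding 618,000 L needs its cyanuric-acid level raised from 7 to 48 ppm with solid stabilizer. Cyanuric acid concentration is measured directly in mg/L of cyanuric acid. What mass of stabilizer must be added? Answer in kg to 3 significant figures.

(a) 4.23 kg; (b) 25.3 kg

(a) Volume: 1950 m³ = 1,950,000 L.
(a) [OCl⁻]/[HOCl] = 10^(pH − pKa) = 10^(7.28 − 7.43) = 0.7079; fraction as HOCl = 1/(1 + 0.7079) = 0.5855.
(a) Free chlorine required for 1.15 ppm HOCl: 1.15 / 0.5855 = 1.964 ppm.
(a) FC to add: 1.964 − 0.3 = 1.664 mg/L as Cl₂.
(a) Cl₂ equivalent: 1.664 mg/L × 1,950,000 L = 3245 g.
(a) Product at 76.8% available Cl: 3245 / 0.768 = 4225 g.

(b) CYA to add: (48 − 7) = 41 mg/L × 618,000 L = 25,340 g cyanuric acid.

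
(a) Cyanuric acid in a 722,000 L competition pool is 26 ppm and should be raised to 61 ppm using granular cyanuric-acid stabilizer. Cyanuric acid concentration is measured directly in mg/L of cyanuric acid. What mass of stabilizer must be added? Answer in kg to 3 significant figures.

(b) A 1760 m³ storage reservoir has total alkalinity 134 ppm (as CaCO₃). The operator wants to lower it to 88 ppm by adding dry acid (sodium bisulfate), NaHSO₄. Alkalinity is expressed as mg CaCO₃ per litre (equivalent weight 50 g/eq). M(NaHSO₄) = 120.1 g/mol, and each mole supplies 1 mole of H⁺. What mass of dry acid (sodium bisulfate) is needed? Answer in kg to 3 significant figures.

(a) CYA to add: (61 − 26) = 35 mg/L × 722,000 L = 25,270 g cyanuric acid.

(b) Volume: 1760 m³ = 1,760,000 L.
(b) Alkalinity to neutralize: (134 − 88) = 46 mg/L as CaCO₃ × 1,760,000 L = 80,960 g as CaCO₃.
(b) Equivalents of H⁺ required: 80,960 ÷ 50 g/eq = 1619 eq = 1619 mol NaHSO₄.
(b) Mass of NaHSO₄: 1619 × 120.1 = 194,500 g.

(a) 25.3 kg; (b) 194 kg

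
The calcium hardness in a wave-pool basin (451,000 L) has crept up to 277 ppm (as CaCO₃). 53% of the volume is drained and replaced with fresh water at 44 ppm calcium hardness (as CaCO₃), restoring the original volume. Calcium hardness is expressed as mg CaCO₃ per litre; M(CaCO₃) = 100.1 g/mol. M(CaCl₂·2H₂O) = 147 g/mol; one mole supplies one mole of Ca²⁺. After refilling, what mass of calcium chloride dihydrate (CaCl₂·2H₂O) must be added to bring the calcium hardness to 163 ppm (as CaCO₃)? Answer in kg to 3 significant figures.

After draining 53% and refilling: 277 × 0.47 + 44 × 0.53 = 153.51 ppm.
Deficit to target: 163 − 153.51 = 9.49 mg/L.
As CaCO₃: 9.49 mg/L × 451,000 L = 4280 g; ÷ 100.1 = 42.76 mol Ca²⁺.
Mass: 42.76 × 147 = 6285 g.

6.29 kg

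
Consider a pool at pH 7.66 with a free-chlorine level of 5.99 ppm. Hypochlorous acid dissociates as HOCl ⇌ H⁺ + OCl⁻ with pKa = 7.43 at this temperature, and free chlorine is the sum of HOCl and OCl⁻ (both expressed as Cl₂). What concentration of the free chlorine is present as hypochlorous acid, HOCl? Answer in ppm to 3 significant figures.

2.22 ppm

[OCl⁻]/[HOCl] = 10^(pH − pKa) = 10^(7.66 − 7.43) = 10^0.23 = 1.698.
Fraction as HOCl = 1 / (1 + 1.698) = 0.3706.
HOCl = 0.3706 × 5.99 ppm = 2.22 ppm.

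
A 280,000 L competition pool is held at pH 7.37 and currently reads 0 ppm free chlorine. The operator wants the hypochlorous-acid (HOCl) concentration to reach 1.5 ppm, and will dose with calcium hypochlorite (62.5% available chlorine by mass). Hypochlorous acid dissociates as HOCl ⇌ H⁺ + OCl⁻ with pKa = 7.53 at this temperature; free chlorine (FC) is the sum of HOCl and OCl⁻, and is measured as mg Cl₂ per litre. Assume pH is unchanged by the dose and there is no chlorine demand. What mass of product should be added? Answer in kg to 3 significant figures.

1.14 kg

[OCl⁻]/[HOCl] = 10^(pH − pKa) = 10^(7.37 − 7.53) = 0.6918; fraction as HOCl = 1/(1 + 0.6918) = 0.5911.
Free chlorine required for 1.5 ppm HOCl: 1.5 / 0.5911 = 2.538 ppm.
FC to add: 2.538 − 0 = 2.538 mg/L as Cl₂.
Cl₂ equivalent: 2.538 mg/L × 280,000 L = 710.6 g.
Product at 62.5% available Cl: 710.6 / 0.625 = 1137 g.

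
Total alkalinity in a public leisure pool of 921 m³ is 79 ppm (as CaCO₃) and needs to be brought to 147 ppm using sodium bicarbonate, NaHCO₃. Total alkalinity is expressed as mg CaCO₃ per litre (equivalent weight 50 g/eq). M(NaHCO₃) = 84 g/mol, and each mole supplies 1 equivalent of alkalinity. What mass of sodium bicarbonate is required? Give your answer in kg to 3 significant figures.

105 kg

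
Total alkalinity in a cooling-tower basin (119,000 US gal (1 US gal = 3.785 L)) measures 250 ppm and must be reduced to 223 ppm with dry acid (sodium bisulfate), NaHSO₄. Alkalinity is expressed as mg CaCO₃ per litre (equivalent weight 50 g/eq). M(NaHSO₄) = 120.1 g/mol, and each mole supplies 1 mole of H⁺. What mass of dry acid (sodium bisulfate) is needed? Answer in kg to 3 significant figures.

Volume: 119,000 US gal × 3.785 L/gal = 450,415 L.
Alkalinity to neutralize: (250 − 223) = 27 mg/L as CaCO₃ × 450,415 L = 12,160 g as CaCO₃.
Equivalents of H⁺ required: 12,160 ÷ 50 g/eq = 243.2 eq = 243.2 mol NaHSO₄.
Mass of NaHSO₄: 243.2 × 120.1 = 29,210 g.

29.2 kg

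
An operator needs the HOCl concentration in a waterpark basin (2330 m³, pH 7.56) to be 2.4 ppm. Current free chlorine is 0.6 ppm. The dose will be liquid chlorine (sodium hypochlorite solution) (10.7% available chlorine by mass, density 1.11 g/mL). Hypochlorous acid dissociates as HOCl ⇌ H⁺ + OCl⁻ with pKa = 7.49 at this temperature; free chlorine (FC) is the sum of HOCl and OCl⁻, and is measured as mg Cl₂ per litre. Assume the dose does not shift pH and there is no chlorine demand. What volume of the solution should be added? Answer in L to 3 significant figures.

90.6 L

Volume: 2330 m³ = 2,330,000 L.
[OCl⁻]/[HOCl] = 10^(pH − pKa) = 10^(7.56 − 7.49) = 1.175; fraction as HOCl = 1/(1 + 1.175) = 0.4598.
Free chlorine required for 2.4 ppm HOCl: 2.4 / 0.4598 = 5.22 ppm.
FC to add: 5.22 − 0.6 = 4.62 mg/L as Cl₂.
Cl₂ equivalent: 4.62 mg/L × 2,330,000 L = 10,760 g.
Product at 10.7% available Cl: 10,760 / 0.107 = 100,600 g.
Volume: 100,600 g ÷ 1.11 g/mL = 90,630 mL.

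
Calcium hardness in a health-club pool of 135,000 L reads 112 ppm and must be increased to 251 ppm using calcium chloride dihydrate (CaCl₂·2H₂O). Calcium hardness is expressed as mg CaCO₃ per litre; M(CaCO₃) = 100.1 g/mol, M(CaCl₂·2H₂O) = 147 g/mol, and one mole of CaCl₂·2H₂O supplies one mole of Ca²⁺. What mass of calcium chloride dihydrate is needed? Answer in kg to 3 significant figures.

27.6 kg

Hardness to add: (251 − 112) = 139 mg/L as CaCO₃ × 135,000 L = 18,760 g as CaCO₃.
Moles of Ca²⁺ (1 mol Ca²⁺ ≡ 1 mol CaCO₃): 18,760 / 100.1 g/mol = 187.5 mol.
Mass of CaCl₂·2H₂O: 187.5 × 147 = 27,560 g.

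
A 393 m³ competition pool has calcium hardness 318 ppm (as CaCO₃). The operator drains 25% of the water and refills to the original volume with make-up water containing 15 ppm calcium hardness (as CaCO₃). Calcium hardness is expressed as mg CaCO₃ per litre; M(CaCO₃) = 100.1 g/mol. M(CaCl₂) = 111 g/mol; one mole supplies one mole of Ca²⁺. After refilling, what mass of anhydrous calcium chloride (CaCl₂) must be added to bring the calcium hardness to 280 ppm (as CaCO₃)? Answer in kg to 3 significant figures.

Volume: 393 m³ = 393,000 L.
After draining 25% and refilling: 318 × 0.75 + 15 × 0.25 = 242.25 ppm.
Deficit to target: 280 − 242.25 = 37.75 mg/L.
As CaCO₃: 37.75 mg/L × 393,000 L = 14,840 g; ÷ 100.1 = 148.2 mol Ca²⁺.
Mass: 148.2 × 111 = 16,450 g.

16.5 kg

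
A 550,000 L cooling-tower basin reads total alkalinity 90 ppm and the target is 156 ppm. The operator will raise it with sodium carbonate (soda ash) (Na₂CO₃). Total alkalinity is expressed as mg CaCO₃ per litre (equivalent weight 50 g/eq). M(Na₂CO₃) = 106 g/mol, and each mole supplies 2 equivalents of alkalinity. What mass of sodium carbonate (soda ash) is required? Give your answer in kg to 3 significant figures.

38.5 kg

Alkalinity to add: (156 − 90) = 66 mg/L as CaCO₃ × 550,000 L = 36,300 g as CaCO₃.
Equivalents: 36,300 g ÷ 50 g/eq = 726 eq.
Each mole of Na₂CO₃ supplies 2 eq, so 726 / 2 = 363 mol.
Mass: 363 mol × 106 g/mol = 38,480 g.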